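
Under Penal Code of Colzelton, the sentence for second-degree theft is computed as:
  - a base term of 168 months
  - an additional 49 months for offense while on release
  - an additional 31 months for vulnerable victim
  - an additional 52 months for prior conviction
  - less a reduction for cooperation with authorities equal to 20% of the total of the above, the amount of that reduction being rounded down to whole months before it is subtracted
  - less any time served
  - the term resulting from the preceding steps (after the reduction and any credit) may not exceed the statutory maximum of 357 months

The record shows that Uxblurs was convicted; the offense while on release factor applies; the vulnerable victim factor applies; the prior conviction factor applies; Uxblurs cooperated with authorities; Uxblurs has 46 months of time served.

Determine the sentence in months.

194 months

Offense while on release enhancement: +49 months
Vulnerable victim enhancement: +31 months
Prior conviction enhancement: +52 months
Adjusted term: 168 months + 49 months + 31 months + 52 months = 300 months
Cooperation with authorities reduction: 20% of 300 months = 60 months (rounded down)
After reduction: 300 − 60 = 240 months
Less time served: 240 months − 46 months = 194 months
Cap at 357 months: 194 months is within the cap, no reduction.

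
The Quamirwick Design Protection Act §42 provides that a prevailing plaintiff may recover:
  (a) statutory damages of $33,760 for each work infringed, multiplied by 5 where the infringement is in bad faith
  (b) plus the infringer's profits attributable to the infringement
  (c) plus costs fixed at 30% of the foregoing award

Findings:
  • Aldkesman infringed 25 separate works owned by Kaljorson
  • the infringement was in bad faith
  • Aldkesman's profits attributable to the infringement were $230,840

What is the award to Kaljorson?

$5,786,092

Statutory damages: 25 × $33,760 = $844,000
Multiplied by 5: 5 × $844,000 = $4,220,000
Combined award: $4,220,000 + $230,840 = $4,450,840
Costs: 30% of $4,450,840 = $1,335,252
Award plus costs: $4,450,840 + $1,335,252 = $5,786,092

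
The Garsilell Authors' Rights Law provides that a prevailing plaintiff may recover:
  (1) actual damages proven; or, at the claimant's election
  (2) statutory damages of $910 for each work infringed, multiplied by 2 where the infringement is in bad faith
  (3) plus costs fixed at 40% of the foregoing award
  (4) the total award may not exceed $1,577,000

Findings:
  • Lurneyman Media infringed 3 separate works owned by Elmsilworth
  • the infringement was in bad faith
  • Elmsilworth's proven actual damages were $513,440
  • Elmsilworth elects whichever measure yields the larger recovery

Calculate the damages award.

Statutory damages: 3 × $910 = $2,730
Doubled: 2 × $2,730 = $5,460
Greater of actual damages ($513,440) or enhanced statutory damages ($5,460): $513,440
Costs: 40% of $513,440 = $205,376
Award plus costs: $513,440 + $205,376 = $718,816
Cap at $1,577,000: $718,816 is within the cap, no reduction.

$718,816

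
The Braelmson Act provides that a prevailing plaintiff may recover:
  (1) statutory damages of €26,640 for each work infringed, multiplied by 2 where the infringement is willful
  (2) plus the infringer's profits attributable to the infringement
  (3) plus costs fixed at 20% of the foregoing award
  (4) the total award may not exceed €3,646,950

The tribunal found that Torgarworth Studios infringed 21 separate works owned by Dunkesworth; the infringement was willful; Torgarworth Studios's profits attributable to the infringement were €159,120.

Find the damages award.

€1,533,600

Statutory damages: 21 × €26,640 = €559,440
Doubled: 2 × €559,440 = €1,118,880
Combined award: €1,118,880 + €159,120 = €1,278,000
Costs: 20% of €1,278,000 = €255,600
Award plus costs: €1,278,000 + €255,600 = €1,533,600
Cap at €3,646,950: €1,533,600 is within the cap, no reduction.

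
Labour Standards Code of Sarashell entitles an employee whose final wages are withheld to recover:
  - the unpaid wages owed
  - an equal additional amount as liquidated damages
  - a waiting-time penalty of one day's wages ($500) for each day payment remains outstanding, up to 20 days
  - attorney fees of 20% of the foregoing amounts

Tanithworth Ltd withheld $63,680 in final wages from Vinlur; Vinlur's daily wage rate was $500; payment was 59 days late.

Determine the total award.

Total award: $164,832

Liquidated damages (equal amount): $63,680
Penalty days: min(59, 20) = 20
Waiting-time penalty: 20 × $500 = $10,000
Subtotal: $63,680 + $63,680 + $10,000 = $137,360
Attorney fees: 20% of $137,360 = $27,472
Total award: $137,360 + $27,472 = $164,832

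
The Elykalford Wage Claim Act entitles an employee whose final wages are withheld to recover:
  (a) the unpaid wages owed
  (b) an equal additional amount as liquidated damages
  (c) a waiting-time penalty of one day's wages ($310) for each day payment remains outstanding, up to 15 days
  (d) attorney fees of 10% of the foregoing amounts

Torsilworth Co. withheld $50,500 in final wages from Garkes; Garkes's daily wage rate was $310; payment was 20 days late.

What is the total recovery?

$116,215

Liquidated damages (equal amount): $50,500
Penalty days: min(20, 15) = 15
Waiting-time penalty: 15 × $310 = $4,650
Subtotal: $50,500 + $50,500 + $4,650 = $105,650
Attorney fees: 10% of $105,650 = $10,565
Total award: $105,650 + $10,565 = $116,215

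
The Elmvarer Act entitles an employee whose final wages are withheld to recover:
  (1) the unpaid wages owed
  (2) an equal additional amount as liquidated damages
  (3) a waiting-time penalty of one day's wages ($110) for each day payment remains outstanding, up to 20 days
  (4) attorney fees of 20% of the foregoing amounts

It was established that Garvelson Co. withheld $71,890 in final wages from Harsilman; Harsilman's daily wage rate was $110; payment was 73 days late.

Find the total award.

Liquidated damages (equal amount): $71,890
Penalty days: min(73, 20) = 20
Waiting-time penalty: 20 × $110 = $2,200
Subtotal: $71,890 + $71,890 + $2,200 = $145,980
Attorney fees: 20% of $145,980 = $29,196
Total award: $145,980 + $29,196 = $175,176

$175,176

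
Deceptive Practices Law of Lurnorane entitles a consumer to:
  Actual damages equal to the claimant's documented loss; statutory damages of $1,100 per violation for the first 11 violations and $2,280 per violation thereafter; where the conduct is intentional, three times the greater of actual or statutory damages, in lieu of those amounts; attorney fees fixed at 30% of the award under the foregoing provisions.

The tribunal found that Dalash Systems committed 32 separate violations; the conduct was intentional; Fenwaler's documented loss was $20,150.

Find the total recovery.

First 11 violations: 11 × $1,100 = $12,100
Remaining violations: (32 − 11) × $2,280 = $47,880
Statutory damages: $12,100 + $47,880 = $59,980
Greater of actual damages ($20,150) or statutory damages ($59,980): $59,980
Trebled: 3 × $59,980 = $179,940
Attorney fees: 30% of $179,940 = $53,982
Total recovery: $179,940 + $53,982 = $233,922

$233,922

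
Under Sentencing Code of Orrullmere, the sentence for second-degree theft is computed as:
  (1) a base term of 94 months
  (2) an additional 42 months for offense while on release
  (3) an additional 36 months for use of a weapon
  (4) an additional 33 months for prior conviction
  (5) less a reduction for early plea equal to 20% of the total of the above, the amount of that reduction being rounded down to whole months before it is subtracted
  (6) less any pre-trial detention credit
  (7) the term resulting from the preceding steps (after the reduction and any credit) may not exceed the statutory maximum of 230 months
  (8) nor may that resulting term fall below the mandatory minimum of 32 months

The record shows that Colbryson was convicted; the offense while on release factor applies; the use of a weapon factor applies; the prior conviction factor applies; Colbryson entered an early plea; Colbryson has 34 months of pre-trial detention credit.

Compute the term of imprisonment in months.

Offense while on release enhancement: +42 months
Use of a weapon enhancement: +36 months
Prior conviction enhancement: +33 months
Adjusted term: 94 months + 42 months + 36 months + 33 months = 205 months
Early plea reduction: 20% of 205 months = 41 months (rounded down)
After reduction: 205 − 41 = 164 months
Less pre-trial detention credit: 164 months − 34 months = 130 months
Cap at 230 months: 130 months is within the cap, no reduction.
Minimum 32 months: 130 months meets the minimum, no increase.

130 months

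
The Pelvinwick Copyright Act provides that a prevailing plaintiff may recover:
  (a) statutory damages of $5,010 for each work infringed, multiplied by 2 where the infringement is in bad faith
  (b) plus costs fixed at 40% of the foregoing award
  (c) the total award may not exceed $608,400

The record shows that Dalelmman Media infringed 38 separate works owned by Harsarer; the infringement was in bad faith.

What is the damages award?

Statutory damages: 38 × $5,010 = $190,380
Doubled: 2 × $190,380 = $380,760
Costs: 40% of $380,760 = $152,304
Award plus costs: $380,760 + $152,304 = $533,064
Cap at $608,400: $533,064 is within the cap, no reduction.

Award: $533,064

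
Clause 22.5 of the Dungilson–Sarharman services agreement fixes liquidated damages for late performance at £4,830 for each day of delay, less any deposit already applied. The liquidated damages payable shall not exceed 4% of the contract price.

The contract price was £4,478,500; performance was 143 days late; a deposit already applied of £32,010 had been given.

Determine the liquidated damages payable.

Per-day damages: 143 × £4,830 = £690,690
Less deposit already applied: £690,690 − £32,010 = £658,680
Cap: 4% of £4,478,500 = £179,140
Cap at £179,140: £658,680 exceeds the cap → £179,140

£179,140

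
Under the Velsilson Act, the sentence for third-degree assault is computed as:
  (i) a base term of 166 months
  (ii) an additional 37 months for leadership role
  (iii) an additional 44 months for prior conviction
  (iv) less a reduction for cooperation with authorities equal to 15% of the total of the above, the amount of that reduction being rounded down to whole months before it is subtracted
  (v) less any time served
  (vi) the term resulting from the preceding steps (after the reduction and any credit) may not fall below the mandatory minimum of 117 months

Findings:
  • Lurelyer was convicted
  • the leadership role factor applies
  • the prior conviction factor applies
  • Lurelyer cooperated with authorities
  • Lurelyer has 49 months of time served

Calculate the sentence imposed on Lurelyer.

Leadership role enhancement: +37 months
Prior conviction enhancement: +44 months
Adjusted term: 166 months + 37 months + 44 months = 247 months
Cooperation with authorities reduction: 15% of 247 months = 37 months (rounded down)
After reduction: 247 − 37 = 210 months
Less time served: 210 months − 49 months = 161 months
Minimum 117 months: 161 months meets the minimum, no increase.

161 months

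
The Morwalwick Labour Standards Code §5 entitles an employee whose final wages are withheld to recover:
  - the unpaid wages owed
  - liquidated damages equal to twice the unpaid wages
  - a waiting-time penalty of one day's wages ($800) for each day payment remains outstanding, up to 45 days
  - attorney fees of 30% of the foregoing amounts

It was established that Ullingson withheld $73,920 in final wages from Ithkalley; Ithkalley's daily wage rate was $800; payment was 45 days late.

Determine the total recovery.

Doubled: 2 × $73,920 = $147,840
Penalty days: min(45, 45) = 45
Waiting-time penalty: 45 × $800 = $36,000
Subtotal: $73,920 + $147,840 + $36,000 = $257,760
Attorney fees: 30% of $257,760 = $77,328
Total award: $257,760 + $77,328 = $335,088

Total award: $335,088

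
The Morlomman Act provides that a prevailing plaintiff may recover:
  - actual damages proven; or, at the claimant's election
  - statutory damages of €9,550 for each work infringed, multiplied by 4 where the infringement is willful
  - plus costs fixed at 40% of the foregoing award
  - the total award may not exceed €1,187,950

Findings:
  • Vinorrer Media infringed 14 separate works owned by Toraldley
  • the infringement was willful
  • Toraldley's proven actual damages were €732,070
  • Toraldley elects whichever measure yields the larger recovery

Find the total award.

€1,024,898

Statutory damages: 14 × €9,550 = €133,700
Multiplied by 4: 4 × €133,700 = €534,800
Greater of actual damages (€732,070) or enhanced statutory damages (€534,800): €732,070
Costs: 40% of €732,070 = €292,828
Award plus costs: €732,070 + €292,828 = €1,024,898
Cap at €1,187,950: €1,024,898 is within the cap, no reduction.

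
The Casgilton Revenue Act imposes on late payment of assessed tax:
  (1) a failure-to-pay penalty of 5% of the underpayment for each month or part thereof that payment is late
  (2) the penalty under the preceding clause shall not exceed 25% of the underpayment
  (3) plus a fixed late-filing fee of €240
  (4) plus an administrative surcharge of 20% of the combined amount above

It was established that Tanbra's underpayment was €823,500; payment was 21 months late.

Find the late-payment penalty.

Accrued rate: 5% × 21 = 105%, capped at 25% → 25%
Failure-to-pay penalty: 25% of €823,500 = €205,875
Penalty before surcharge: €205,875 + €240 = €206,115
Administrative surcharge: 20% of €206,115 = €41,223
Total penalty: €206,115 + €41,223 = €247,338

€247,338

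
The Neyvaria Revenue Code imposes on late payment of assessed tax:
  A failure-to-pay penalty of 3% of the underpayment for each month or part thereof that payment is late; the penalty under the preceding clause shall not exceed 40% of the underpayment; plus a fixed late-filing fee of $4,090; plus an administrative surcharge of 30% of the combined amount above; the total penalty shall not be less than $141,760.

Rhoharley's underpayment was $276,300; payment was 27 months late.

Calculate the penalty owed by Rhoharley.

Accrued rate: 3% × 27 = 81%, capped at 40% → 40%
Failure-to-pay penalty: 40% of $276,300 = $110,520
Penalty before surcharge: $110,520 + $4,090 = $114,610
Administrative surcharge: 30% of $114,610 = $34,383
Total penalty: $114,610 + $34,383 = $148,993
Minimum $141,760: $148,993 meets the minimum, no increase.

$148,993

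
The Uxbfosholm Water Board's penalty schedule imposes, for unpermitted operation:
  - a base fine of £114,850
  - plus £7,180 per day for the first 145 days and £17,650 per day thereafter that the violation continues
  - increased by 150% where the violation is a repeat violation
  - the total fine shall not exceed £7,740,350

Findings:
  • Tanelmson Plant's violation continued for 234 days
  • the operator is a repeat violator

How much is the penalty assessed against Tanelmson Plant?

First 145 days: 145 × £7,180 = £1,041,100
Remaining days: (234 − 145) × £17,650 = £1,570,850
Per-day component: £1,041,100 + £1,570,850 = £2,611,950
Base plus per-day: £114,850 + £2,611,950 = £2,726,800
Enhancement: 150% of £2,726,800 = £4,090,200
Enhanced fine: £2,726,800 + £4,090,200 = £6,817,000
Cap at £7,740,350: £6,817,000 is within the cap, no reduction.

Civil penalty: £6,817,000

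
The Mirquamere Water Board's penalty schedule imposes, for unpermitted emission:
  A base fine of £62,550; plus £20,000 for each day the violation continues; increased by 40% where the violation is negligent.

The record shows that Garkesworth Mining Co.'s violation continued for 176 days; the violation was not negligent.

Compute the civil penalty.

£3,582,550

Per-day component: 176 × £20,000 = £3,520,000
Base plus per-day: £62,550 + £3,520,000 = £3,582,550
The violation was not negligent: no 40% increase.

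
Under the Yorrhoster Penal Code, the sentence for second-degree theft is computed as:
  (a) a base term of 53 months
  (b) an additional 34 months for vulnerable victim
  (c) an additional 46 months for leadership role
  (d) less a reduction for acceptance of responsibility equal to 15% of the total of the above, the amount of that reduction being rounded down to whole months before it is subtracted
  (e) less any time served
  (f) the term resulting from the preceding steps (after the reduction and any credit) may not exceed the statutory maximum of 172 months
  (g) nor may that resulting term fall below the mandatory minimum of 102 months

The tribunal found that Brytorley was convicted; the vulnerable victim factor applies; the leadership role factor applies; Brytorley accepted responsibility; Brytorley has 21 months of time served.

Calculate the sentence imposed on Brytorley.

102 months

Vulnerable victim enhancement: +34 months
Leadership role enhancement: +46 months
Adjusted term: 53 months + 34 months + 46 months = 133 months
Acceptance of responsibility reduction: 15% of 133 months = 19 months (rounded down)
After reduction: 133 − 19 = 114 months
Less time served: 114 months − 21 months = 93 months
Cap at 172 months: 93 months is within the cap, no reduction.
Minimum 102 months: 93 months is below the minimum → 102 months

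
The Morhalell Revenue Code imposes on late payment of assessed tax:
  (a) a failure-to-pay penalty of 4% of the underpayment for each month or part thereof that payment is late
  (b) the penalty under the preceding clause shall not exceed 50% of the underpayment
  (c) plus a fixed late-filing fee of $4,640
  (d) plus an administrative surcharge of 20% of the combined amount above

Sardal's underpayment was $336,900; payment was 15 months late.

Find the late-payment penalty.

Accrued rate: 4% × 15 = 60%, capped at 50% → 50%
Failure-to-pay penalty: 50% of $336,900 = $168,450
Penalty before surcharge: $168,450 + $4,640 = $173,090
Administrative surcharge: 20% of $173,090 = $34,618
Total penalty: $173,090 + $34,618 = $207,708

$207,708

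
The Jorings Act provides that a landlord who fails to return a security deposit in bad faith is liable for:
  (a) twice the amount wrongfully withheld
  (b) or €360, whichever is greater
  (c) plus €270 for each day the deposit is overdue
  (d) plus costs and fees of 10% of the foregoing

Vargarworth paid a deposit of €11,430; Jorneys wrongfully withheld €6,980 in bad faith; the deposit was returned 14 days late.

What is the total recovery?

Doubled: 2 × €6,980 = €13,960
Minimum €360: €13,960 meets the minimum, no increase.
Late-return penalty: 14 × €270 = €3,780
Damages plus late penalty: €13,960 + €3,780 = €17,740
Costs and fees: 10% of €17,740 = €1,774
Total recovery: €17,740 + €1,774 = €19,514

€19,514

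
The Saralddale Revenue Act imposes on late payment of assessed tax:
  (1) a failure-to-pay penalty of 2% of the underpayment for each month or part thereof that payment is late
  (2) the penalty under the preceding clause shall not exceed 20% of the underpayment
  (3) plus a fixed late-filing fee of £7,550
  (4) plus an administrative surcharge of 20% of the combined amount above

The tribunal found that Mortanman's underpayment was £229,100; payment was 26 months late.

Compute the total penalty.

£64,044

Accrued rate: 2% × 26 = 52%, capped at 20% → 20%
Failure-to-pay penalty: 20% of £229,100 = £45,820
Penalty before surcharge: £45,820 + £7,550 = £53,370
Administrative surcharge: 20% of £53,370 = £10,674
Total penalty: £53,370 + £10,674 = £64,044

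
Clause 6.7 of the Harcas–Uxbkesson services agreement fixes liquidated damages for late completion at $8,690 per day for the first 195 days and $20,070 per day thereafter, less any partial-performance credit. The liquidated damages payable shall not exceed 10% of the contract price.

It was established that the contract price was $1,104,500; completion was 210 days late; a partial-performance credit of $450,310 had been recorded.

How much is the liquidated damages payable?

First 195 days: 195 × $8,690 = $1,694,550
Remaining days: (210 − 195) × $20,070 = $301,050
Accrued per-day damages: $1,694,550 + $301,050 = $1,995,600
Less partial-performance credit: $1,995,600 − $450,310 = $1,545,290
Cap: 10% of $1,104,500 = $110,450
Cap at $110,450: $1,545,290 exceeds the cap → $110,450

$110,450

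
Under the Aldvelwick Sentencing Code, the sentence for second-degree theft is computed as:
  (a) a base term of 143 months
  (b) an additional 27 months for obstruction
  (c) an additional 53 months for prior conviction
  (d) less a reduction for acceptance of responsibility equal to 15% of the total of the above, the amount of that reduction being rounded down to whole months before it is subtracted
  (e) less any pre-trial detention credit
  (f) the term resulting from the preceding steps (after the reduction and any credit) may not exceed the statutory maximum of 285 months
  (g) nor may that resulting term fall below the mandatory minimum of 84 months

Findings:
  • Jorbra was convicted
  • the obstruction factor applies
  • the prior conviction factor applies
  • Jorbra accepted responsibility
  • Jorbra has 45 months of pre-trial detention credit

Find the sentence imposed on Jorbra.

Obstruction enhancement: +27 months
Prior conviction enhancement: +53 months
Adjusted term: 143 months + 27 months + 53 months = 223 months
Acceptance of responsibility reduction: 15% of 223 months = 33 months (rounded down)
After reduction: 223 − 33 = 190 months
Less pre-trial detention credit: 190 months − 45 months = 145 months
Cap at 285 months: 145 months is within the cap, no reduction.
Minimum 84 months: 145 months meets the minimum, no increase.

Sentence: 145 months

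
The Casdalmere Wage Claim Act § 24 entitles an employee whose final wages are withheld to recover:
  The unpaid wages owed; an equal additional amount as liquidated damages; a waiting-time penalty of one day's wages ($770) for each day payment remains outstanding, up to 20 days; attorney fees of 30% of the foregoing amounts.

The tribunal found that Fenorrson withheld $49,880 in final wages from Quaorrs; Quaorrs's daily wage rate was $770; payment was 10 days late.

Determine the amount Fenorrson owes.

Total award: $139,698

Liquidated damages (equal amount): $49,880
Penalty days: min(10, 20) = 10
Waiting-time penalty: 10 × $770 = $7,700
Subtotal: $49,880 + $49,880 + $7,700 = $107,460
Attorney fees: 30% of $107,460 = $32,238
Total award: $107,460 + $32,238 = $139,698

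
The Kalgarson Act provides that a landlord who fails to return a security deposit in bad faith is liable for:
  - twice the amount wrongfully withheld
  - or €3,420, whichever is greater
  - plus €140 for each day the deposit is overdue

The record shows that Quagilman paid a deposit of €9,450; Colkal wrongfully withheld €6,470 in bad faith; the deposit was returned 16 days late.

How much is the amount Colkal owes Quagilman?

Doubled: 2 × €6,470 = €12,940
Minimum €3,420: €12,940 meets the minimum, no increase.
Late-return penalty: 16 × €140 = €2,240
Damages plus late penalty: €12,940 + €2,240 = €15,180

€15,180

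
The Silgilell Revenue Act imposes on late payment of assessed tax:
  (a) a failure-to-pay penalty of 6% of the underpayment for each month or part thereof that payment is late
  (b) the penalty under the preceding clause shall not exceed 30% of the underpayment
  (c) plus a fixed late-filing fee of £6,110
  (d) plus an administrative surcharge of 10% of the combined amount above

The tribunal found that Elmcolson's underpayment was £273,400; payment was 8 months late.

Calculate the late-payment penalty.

£96,943

Accrued rate: 6% × 8 = 48%, capped at 30% → 30%
Failure-to-pay penalty: 30% of £273,400 = £82,020
Penalty before surcharge: £82,020 + £6,110 = £88,130
Administrative surcharge: 10% of £88,130 = £8,813
Total penalty: £88,130 + £8,813 = £96,943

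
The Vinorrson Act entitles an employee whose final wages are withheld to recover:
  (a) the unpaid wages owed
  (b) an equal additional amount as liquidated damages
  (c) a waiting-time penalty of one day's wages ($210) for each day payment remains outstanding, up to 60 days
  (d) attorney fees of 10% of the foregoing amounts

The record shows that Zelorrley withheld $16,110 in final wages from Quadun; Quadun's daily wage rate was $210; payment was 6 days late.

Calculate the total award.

$36,828

Liquidated damages (equal amount): $16,110
Penalty days: min(6, 60) = 6
Waiting-time penalty: 6 × $210 = $1,260
Subtotal: $16,110 + $16,110 + $1,260 = $33,480
Attorney fees: 10% of $33,480 = $3,348
Total award: $33,480 + $3,348 = $36,828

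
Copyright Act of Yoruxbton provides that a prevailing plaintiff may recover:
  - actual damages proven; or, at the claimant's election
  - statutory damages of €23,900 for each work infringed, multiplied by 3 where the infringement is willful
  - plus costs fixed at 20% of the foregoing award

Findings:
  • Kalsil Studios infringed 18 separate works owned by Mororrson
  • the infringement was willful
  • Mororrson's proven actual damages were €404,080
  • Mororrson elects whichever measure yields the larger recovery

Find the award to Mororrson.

€1,548,720

Statutory damages: 18 × €23,900 = €430,200
Trebled: 3 × €430,200 = €1,290,600
Greater of actual damages (€404,080) or enhanced statutory damages (€1,290,600): €1,290,600
Costs: 20% of €1,290,600 = €258,120
Award plus costs: €1,290,600 + €258,120 = €1,548,720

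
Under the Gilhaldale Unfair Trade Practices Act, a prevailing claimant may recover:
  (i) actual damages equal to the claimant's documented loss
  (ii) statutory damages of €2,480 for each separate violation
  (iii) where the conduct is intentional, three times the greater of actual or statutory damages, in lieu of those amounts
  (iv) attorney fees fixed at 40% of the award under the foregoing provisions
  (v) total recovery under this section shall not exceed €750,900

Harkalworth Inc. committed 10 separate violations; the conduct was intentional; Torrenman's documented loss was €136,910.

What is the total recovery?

Statutory damages: 10 × €2,480 = €24,800
Greater of actual damages (€136,910) or statutory damages (€24,800): €136,910
Trebled: 3 × €136,910 = €410,730
Attorney fees: 40% of €410,730 = €164,292
Total before cap: €410,730 + €164,292 = €575,022
Cap at €750,900: €575,022 is within the cap, no reduction.

€575,022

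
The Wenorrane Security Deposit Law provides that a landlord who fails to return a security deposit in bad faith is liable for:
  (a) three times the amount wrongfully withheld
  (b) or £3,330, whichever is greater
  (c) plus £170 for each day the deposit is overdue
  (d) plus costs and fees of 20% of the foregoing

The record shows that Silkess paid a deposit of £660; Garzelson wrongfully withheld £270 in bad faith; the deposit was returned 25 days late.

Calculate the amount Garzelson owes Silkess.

£9,096

Trebled: 3 × £270 = £810
Minimum £3,330: £810 is below the minimum → £3,330
Late-return penalty: 25 × £170 = £4,250
Damages plus late penalty: £3,330 + £4,250 = £7,580
Costs and fees: 20% of £7,580 = £1,516
Total recovery: £7,580 + £1,516 = £9,096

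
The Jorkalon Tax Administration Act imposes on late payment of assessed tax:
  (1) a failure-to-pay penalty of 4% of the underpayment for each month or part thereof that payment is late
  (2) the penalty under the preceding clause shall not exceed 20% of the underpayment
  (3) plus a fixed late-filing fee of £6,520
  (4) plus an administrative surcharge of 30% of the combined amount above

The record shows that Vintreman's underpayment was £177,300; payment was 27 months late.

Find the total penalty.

£54,574

Accrued rate: 4% × 27 = 108%, capped at 20% → 20%
Failure-to-pay penalty: 20% of £177,300 = £35,460
Penalty before surcharge: £35,460 + £6,520 = £41,980
Administrative surcharge: 30% of £41,980 = £12,594
Total penalty: £41,980 + £12,594 = £54,574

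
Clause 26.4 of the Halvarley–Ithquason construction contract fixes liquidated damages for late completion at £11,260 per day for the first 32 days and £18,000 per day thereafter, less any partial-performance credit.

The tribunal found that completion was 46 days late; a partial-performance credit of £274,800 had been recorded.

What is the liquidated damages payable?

Liquidated damages: £337,520

First 32 days: 32 × £11,260 = £360,320
Remaining days: (46 − 32) × £18,000 = £252,000
Accrued per-day damages: £360,320 + £252,000 = £612,320
Less partial-performance credit: £612,320 − £274,800 = £337,520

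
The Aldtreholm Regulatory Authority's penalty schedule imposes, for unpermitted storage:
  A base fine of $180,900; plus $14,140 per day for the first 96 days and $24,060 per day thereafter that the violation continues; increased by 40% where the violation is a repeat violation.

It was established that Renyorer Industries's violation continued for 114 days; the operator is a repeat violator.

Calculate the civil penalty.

$2,759,988

First 96 days: 96 × $14,140 = $1,357,440
Remaining days: (114 − 96) × $24,060 = $433,080
Per-day component: $1,357,440 + $433,080 = $1,790,520
Base plus per-day: $180,900 + $1,790,520 = $1,971,420
Enhancement: 40% of $1,971,420 = $788,568
Enhanced fine: $1,971,420 + $788,568 = $2,759,988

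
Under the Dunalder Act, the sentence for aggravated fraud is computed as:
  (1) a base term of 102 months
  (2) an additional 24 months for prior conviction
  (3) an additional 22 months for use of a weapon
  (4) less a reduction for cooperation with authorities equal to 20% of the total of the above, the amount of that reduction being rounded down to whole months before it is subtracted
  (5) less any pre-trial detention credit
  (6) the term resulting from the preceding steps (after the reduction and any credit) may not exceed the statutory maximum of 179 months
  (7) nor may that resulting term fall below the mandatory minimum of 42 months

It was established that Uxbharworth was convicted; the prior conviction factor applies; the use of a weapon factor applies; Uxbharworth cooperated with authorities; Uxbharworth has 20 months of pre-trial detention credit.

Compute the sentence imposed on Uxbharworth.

Prior conviction enhancement: +24 months
Use of a weapon enhancement: +22 months
Adjusted term: 102 months + 24 months + 22 months = 148 months
Cooperation with authorities reduction: 20% of 148 months = 29 months (rounded down)
After reduction: 148 − 29 = 119 months
Less pre-trial detention credit: 119 months − 20 months = 99 months
Cap at 179 months: 99 months is within the cap, no reduction.
Minimum 42 months: 99 months meets the minimum, no increase.

99 months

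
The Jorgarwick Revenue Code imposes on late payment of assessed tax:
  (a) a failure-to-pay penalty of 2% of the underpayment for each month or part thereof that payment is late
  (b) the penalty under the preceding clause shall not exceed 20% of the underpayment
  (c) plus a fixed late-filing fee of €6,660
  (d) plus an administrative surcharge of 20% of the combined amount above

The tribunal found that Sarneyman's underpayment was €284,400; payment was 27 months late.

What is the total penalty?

Accrued rate: 2% × 27 = 54%, capped at 20% → 20%
Failure-to-pay penalty: 20% of €284,400 = €56,880
Penalty before surcharge: €56,880 + €6,660 = €63,540
Administrative surcharge: 20% of €63,540 = €12,708
Total penalty: €63,540 + €12,708 = €76,248

€76,248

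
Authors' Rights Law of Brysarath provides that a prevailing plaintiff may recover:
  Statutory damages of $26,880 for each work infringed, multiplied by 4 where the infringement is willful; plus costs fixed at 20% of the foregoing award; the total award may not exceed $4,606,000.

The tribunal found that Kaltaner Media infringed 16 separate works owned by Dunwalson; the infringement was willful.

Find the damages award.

$2,064,384

Statutory damages: 16 × $26,880 = $430,080
Multiplied by 4: 4 × $430,080 = $1,720,320
Costs: 20% of $1,720,320 = $344,064
Award plus costs: $1,720,320 + $344,064 = $2,064,384
Cap at $4,606,000: $2,064,384 is within the cap, no reduction.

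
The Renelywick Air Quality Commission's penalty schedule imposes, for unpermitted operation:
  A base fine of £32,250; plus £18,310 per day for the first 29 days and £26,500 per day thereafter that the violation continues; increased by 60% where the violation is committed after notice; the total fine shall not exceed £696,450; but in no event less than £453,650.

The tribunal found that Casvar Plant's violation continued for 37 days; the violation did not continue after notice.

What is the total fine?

£696,450

First 29 days: 29 × £18,310 = £530,990
Remaining days: (37 − 29) × £26,500 = £212,000
Per-day component: £530,990 + £212,000 = £742,990
Base plus per-day: £32,250 + £742,990 = £775,240
The violation did not continue after notice: no 60% increase.
Cap at £696,450: £775,240 exceeds the cap → £696,450
Minimum £453,650: £696,450 meets the minimum, no increase.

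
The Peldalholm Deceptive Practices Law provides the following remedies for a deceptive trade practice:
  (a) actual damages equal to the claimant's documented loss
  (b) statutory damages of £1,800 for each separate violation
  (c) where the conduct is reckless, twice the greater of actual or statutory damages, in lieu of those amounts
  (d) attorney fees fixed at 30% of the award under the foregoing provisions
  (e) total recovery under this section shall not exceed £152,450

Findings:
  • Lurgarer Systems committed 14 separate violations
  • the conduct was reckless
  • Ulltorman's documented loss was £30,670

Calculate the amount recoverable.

£79,742

Statutory damages: 14 × £1,800 = £25,200
Greater of actual damages (£30,670) or statutory damages (£25,200): £30,670
Doubled: 2 × £30,670 = £61,340
Attorney fees: 30% of £61,340 = £18,402
Total before cap: £61,340 + £18,402 = £79,742
Cap at £152,450: £79,742 is within the cap, no reduction.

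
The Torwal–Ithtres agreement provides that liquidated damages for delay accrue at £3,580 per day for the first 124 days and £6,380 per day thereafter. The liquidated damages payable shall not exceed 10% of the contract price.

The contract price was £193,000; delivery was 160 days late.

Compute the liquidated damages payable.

First 124 days: 124 × £3,580 = £443,920
Remaining days: (160 − 124) × £6,380 = £229,680
Accrued per-day damages: £443,920 + £229,680 = £673,600
Cap: 10% of £193,000 = £19,300
Cap at £19,300: £673,600 exceeds the cap → £19,300

£19,300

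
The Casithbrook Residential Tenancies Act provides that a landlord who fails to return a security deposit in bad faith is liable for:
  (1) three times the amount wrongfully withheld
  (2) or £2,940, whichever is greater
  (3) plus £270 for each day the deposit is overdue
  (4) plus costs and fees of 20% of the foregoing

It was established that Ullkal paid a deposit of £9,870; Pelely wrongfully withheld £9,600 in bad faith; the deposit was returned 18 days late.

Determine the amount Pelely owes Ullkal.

Trebled: 3 × £9,600 = £28,800
Minimum £2,940: £28,800 meets the minimum, no increase.
Late-return penalty: 18 × £270 = £4,860
Damages plus late penalty: £28,800 + £4,860 = £33,660
Costs and fees: 20% of £33,660 = £6,732
Total recovery: £33,660 + £6,732 = £40,392

Recovery: £40,392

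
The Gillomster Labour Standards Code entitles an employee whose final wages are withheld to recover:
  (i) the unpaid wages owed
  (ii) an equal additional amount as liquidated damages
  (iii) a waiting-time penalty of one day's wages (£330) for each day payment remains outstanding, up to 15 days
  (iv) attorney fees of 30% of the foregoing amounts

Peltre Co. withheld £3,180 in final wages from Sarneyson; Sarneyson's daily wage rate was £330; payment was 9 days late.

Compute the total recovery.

Liquidated damages (equal amount): £3,180
Penalty days: min(9, 15) = 9
Waiting-time penalty: 9 × £330 = £2,970
Subtotal: £3,180 + £3,180 + £2,970 = £9,330
Attorney fees: 30% of £9,330 = £2,799
Total award: £9,330 + £2,799 = £12,129

£12,129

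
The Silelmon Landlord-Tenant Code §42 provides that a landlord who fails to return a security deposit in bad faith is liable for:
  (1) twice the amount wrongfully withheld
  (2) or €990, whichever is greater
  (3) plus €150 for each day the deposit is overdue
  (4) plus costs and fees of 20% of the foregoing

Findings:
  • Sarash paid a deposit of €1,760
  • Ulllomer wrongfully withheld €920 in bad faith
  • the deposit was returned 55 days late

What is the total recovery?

€12,108

Doubled: 2 × €920 = €1,840
Minimum €990: €1,840 meets the minimum, no increase.
Late-return penalty: 55 × €150 = €8,250
Damages plus late penalty: €1,840 + €8,250 = €10,090
Costs and fees: 20% of €10,090 = €2,018
Total recovery: €10,090 + €2,018 = €12,108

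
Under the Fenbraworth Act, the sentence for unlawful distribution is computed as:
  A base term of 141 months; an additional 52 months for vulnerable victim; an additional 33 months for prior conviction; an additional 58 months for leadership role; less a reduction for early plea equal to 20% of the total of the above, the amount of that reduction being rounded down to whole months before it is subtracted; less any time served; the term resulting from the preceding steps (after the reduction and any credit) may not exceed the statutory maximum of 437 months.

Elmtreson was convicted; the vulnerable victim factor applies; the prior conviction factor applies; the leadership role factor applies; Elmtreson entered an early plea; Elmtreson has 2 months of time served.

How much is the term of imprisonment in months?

Vulnerable victim enhancement: +52 months
Prior conviction enhancement: +33 months
Leadership role enhancement: +58 months
Adjusted term: 141 months + 52 months + 33 months + 58 months = 284 months
Early plea reduction: 20% of 284 months = 56 months (rounded down)
After reduction: 284 − 56 = 228 months
Less time served: 228 months − 2 months = 226 months
Cap at 437 months: 226 months is within the cap, no reduction.

226 months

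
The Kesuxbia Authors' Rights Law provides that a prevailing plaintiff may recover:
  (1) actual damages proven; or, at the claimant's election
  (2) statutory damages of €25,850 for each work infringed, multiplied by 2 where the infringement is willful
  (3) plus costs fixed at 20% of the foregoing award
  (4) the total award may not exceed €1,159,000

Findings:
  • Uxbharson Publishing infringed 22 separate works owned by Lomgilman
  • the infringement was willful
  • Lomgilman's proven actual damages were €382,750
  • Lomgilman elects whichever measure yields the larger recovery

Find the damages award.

Award: €1,159,000

Statutory damages: 22 × €25,850 = €568,700
Doubled: 2 × €568,700 = €1,137,400
Greater of actual damages (€382,750) or enhanced statutory damages (€1,137,400): €1,137,400
Costs: 20% of €1,137,400 = €227,480
Award plus costs: €1,137,400 + €227,480 = €1,364,880
Cap at €1,159,000: €1,364,880 exceeds the cap → €1,159,000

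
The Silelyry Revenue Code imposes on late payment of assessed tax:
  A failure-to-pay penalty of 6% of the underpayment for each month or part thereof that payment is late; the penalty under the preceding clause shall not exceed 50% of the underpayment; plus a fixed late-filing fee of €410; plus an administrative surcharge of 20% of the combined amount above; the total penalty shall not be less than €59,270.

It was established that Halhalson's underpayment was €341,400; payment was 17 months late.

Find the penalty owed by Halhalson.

Accrued rate: 6% × 17 = 102%, capped at 50% → 50%
Failure-to-pay penalty: 50% of €341,400 = €170,700
Penalty before surcharge: €170,700 + €410 = €171,110
Administrative surcharge: 20% of €171,110 = €34,222
Total penalty: €171,110 + €34,222 = €205,332
Minimum €59,270: €205,332 meets the minimum, no increase.

€205,332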